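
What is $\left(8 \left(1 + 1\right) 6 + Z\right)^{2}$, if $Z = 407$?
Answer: $253009$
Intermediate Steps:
$\left(8 \left(1 + 1\right) 6 + Z\right)^{2} = \left(8 \left(1 + 1\right) 6 + 407\right)^{2} = \left(8 \cdot 2 \cdot 6 + 407\right)^{2} = \left(8 \cdot 12 + 407\right)^{2} = \left(96 + 407\right)^{2} = 503^{2} = 253009$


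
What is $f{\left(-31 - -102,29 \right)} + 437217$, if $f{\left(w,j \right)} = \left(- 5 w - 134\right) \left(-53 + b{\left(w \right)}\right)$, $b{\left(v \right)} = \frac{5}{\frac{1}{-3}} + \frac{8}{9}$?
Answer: $\frac{1410103}{3} \approx 4.7003 \cdot 10^{5}$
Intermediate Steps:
$b{\left(v \right)} = - \frac{127}{9}$ ($b{\left(v \right)} = \frac{5}{- \frac{1}{3}} + 8 \cdot \frac{1}{9} = 5 \left(-3\right) + \frac{8}{9} = -15 + \frac{8}{9} = - \frac{127}{9}$)
$f{\left(w,j \right)} = \frac{80936}{9} + \frac{3020 w}{9}$ ($f{\left(w,j \right)} = \left(- 5 w - 134\right) \left(-53 - \frac{127}{9}\right) = \left(-134 - 5 w\right) \left(- \frac{604}{9}\right) = \frac{80936}{9} + \frac{3020 w}{9}$)
$f{\left(-31 - -102,29 \right)} + 437217 = \left(\frac{80936}{9} + \frac{3020 \left(-31 - -102\right)}{9}\right) + 437217 = \left(\frac{80936}{9} + \frac{3020 \left(-31 + 102\right)}{9}\right) + 437217 = \left(\frac{80936}{9} + \frac{3020}{9} \cdot 71\right) + 437217 = \left(\frac{80936}{9} + \frac{214420}{9}\right) + 437217 = \frac{98452}{3} + 437217 = \frac{1410103}{3}$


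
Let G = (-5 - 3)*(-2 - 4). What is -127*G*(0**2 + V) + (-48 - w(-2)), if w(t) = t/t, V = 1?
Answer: -6145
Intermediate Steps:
G = 48 (G = -8*(-6) = 48)
w(t) = 1
-127*G*(0**2 + V) + (-48 - w(-2)) = -6096*(0**2 + 1) + (-48 - 1*1) = -6096*(0 + 1) + (-48 - 1) = -6096 - 49 = -6145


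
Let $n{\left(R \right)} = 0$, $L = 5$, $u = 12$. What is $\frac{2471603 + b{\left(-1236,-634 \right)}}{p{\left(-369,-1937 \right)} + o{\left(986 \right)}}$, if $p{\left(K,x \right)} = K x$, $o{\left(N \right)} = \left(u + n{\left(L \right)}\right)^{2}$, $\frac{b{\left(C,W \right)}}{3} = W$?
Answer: $\frac{2469701}{714897} \approx 3.4546$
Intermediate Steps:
$b{\left(C,W \right)} = 3 W$
$o{\left(N \right)} = 144$ ($o{\left(N \right)} = \left(12 + 0\right)^{2} = 12^{2} = 144$)
$\frac{2471603 + b{\left(-1236,-634 \right)}}{p{\left(-369,-1937 \right)} + o{\left(986 \right)}} = \frac{2471603 + 3 \left(-634\right)}{\left(-369\right) \left(-1937\right) + 144} = \frac{2471603 - 1902}{714753 + 144} = \frac{2469701}{714897}$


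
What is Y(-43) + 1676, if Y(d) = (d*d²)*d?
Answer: 3420477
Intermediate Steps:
Y(d) = d⁴ (Y(d) = d³*d = d⁴)
Y(-43) + 1676 = (-43)⁴ + 1676 = 3418801 + 1676 = 3420477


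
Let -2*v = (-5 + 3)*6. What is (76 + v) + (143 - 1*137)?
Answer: 88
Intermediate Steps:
v = 6 (v = -(-5 + 3)*6/2 = -(-1)*6 = -1/2*(-12) = 6)
(76 + v) + (143 - 1*137) = (76 + 6) + (143 - 1*137) = 82 + (143 - 137) = 82 + 6 = 88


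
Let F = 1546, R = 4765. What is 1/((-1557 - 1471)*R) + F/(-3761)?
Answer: -22306341081/54265287620 ≈ -0.41106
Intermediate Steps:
1/((-1557 - 1471)*R) + F/(-3761) = 1/(-1557 - 1471*4765) + 1546/(-3761) = (1/4765)/(-3028) + 1546*(-1/3761) = -1/3028*1/4765 - 1546/3761 = -1/14428420 - 1546/3761 = -22306341081/54265287620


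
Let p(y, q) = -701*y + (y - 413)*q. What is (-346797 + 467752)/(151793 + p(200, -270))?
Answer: 120955/69103 ≈ 1.7504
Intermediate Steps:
p(y, q) = -701*y + q*(-413 + y) (p(y, q) = -701*y + (-413 + y)*q = -701*y + q*(-413 + y))
(-346797 + 467752)/(151793 + p(200, -270)) = (-346797 + 467752)/(151793 + (-701*200 - 413*(-270) - 270*200)) = 120955/(151793 + (-140200 + 111510 - 54000)) = 120955/(151793 - 82690) = 120955/69103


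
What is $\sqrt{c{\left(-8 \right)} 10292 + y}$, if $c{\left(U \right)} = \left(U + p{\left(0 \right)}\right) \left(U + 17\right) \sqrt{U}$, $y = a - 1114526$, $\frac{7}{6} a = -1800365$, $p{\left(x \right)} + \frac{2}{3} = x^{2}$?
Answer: $4 \sqrt{-166106 - 100347 i \sqrt{2}} \approx 647.25 - 1754.0 i$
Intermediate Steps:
$p{\left(x \right)} = - \frac{2}{3} + x^{2}$
$a = -1543170$ ($a = \frac{6}{7} \left(-1800365\right) = -1543170$)
$y = -2657696$ ($y = -1543170 - 1114526 = -2657696$)
$c{\left(U \right)} = \sqrt{U} \left(17 + U\right) \left(- \frac{2}{3} + U\right)$ ($c{\left(U \right)} = \left(U - \left(\frac{2}{3} - 0^{2}\right)\right) \left(U + 17\right) \sqrt{U} = \left(U + \left(- \frac{2}{3} + 0\right)\right) \left(17 + U\right) \sqrt{U} = \left(U - \frac{2}{3}\right) \left(17 + U\right) \sqrt{U} = \left(- \frac{2}{3} + U\right) \left(17 + U\right) \sqrt{U} = \left(17 + U\right) \left(- \frac{2}{3} + U\right) \sqrt{U} = \sqrt{U} \left(17 + U\right) \left(- \frac{2}{3} + U\right)$)
$\sqrt{c{\left(-8 \right)} 10292 + y} = \sqrt{\frac{\sqrt{-8} \left(-34 + 3 \left(-8\right)^{2} + 49 \left(-8\right)\right)}{3} \cdot 10292 - 2657696} = \sqrt{\frac{2 i \sqrt{2} \left(-34 + 3 \cdot 64 - 392\right)}{3} \cdot 10292 - 2657696} = \sqrt{\frac{2 i \sqrt{2} \left(-34 + 192 - 392\right)}{3} \cdot 10292 - 2657696} = \sqrt{\frac{1}{3} \cdot 2 i \sqrt{2} \left(-234\right) 10292 - 2657696} = \sqrt{- 156 i \sqrt{2} \cdot 10292 - 2657696} = \sqrt{- 1605552 i \sqrt{2} - 2657696} = \sqrt{-2657696 - 1605552 i \sqrt{2}}$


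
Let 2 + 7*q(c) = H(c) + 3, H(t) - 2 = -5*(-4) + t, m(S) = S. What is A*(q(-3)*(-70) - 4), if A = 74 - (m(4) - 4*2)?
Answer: -15912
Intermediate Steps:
H(t) = 22 + t (H(t) = 2 + (-5*(-4) + t) = 2 + (20 + t) = 22 + t)
q(c) = 23/7 + c/7 (q(c) = -2/7 + ((22 + c) + 3)/7 = -2/7 + (25 + c)/7 = -2/7 + (25/7 + c/7) = 23/7 + c/7)
A = 78 (A = 74 - (4 - 4*2) = 74 - (4 - 8) = 74 - 1*(-4) = 74 + 4 = 78)
A*(q(-3)*(-70) - 4) = 78*((23/7 + (⅐)*(-3))*(-70) - 4) = 78*((23/7 - 3/7)*(-70) - 4) = 78*((20/7)*(-70) - 4) = 78*(-200 - 4) = 78*(-204) = -15912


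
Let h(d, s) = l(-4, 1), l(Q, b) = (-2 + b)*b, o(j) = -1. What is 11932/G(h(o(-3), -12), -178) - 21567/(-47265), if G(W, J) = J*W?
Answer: 94634151/1402195 ≈ 67.490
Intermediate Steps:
l(Q, b) = b*(-2 + b)
h(d, s) = -1 (h(d, s) = 1*(-2 + 1) = 1*(-1) = -1)
11932/G(h(o(-3), -12), -178) - 21567/(-47265) = 11932/((-178*(-1))) - 21567/(-47265) = 11932/178 - 21567*(-1/47265) = 11932*(1/178) + 7189/15755 = 5966/89 + 7189/15755 = 94634151/1402195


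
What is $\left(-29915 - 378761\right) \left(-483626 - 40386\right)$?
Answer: $214151128112$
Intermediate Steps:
$\left(-29915 - 378761\right) \left(-483626 - 40386\right) = - 408676 \left(-483626 - 40386\right) = \left(-408676\right) \left(-524012\right) = 214151128112$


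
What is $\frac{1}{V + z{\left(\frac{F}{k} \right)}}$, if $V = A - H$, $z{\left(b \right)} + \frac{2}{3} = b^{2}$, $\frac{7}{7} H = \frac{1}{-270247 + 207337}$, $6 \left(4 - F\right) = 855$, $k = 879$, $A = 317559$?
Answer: $\frac{10801521180}{3430113331725053} \approx 3.149 \cdot 10^{-6}$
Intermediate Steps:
$F = - \frac{277}{2}$ ($F = 4 - \frac{285}{2} = - \frac{277}{2} \approx -138.5$)
$H = - \frac{1}{62910}$ ($H = \frac{1}{-270247 + 207337} = \frac{1}{-62910} = - \frac{1}{62910} \approx -1.5896 \cdot 10^{-5}$)
$z{\left(b \right)} = - \frac{2}{3} + b^{2}$
$V = \frac{19977636691}{62910}$ ($V = 317559 - - \frac{1}{62910} = 317559 + \frac{1}{62910} = \frac{19977636691}{62910} \approx 3.1756 \cdot 10^{5}$)
$\frac{1}{V + z{\left(\frac{F}{k} \right)}} = \frac{1}{\frac{19977636691}{62910} - \left(\frac{2}{3} - \left(- \frac{277}{2 \cdot 879}\right)^{2}\right)} = \frac{1}{\frac{19977636691}{62910} - \left(\frac{2}{3} - \left(\left(- \frac{277}{2}\right) \frac{1}{879}\right)^{2}\right)} = \frac{1}{\frac{19977636691}{62910} - \left(\frac{2}{3} - \left(- \frac{277}{1758}\right)^{2}\right)} = \frac{1}{\frac{19977636691}{62910} + \left(- \frac{2}{3} + \frac{76729}{3090564}\right)} = \frac{1}{\frac{19977636691}{62910} - \frac{1983647}{3090564}} = \frac{1}{\frac{3430113331725053}{10801521180}} = \frac{10801521180}{3430113331725053}$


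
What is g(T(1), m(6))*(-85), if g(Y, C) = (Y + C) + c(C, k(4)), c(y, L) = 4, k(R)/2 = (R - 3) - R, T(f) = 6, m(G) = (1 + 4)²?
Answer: -2975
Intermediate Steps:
m(G) = 25 (m(G) = 5² = 25)
k(R) = -6 (k(R) = 2*((R - 3) - R) = 2*((-3 + R) - R) = 2*(-3) = -6)
g(Y, C) = 4 + C + Y (g(Y, C) = (Y + C) + 4 = (C + Y) + 4 = 4 + C + Y)
g(T(1), m(6))*(-85) = (4 + 25 + 6)*(-85) = 35*(-85) = -2975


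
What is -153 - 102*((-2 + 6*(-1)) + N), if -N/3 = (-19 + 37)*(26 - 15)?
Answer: 61251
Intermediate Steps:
N = -594 (N = -3*(-19 + 37)*(26 - 15) = -54*11 = -3*198 = -594)
-153 - 102*((-2 + 6*(-1)) + N) = -153 - 102*((-2 + 6*(-1)) - 594) = -153 - 102*((-2 - 6) - 594) = -153 - 102*(-8 - 594) = -153 - 102*(-602) = -153 + 61404 = 61251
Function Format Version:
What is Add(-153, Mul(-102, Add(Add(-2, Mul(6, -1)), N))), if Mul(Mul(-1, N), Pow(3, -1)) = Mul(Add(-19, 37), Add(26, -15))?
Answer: 61251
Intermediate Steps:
N = -594 (N = Mul(-3, Mul(Add(-19, 37), Add(26, -15))) = Mul(-3, Mul(18, 11)) = Mul(-3, 198) = -594)
Add(-153, Mul(-102, Add(Add(-2, Mul(6, -1)), N))) = Add(-153, Mul(-102, Add(Add(-2, Mul(6, -1)), -594))) = Add(-153, Mul(-102, Add(Add(-2, -6), -594))) = Add(-153, Mul(-102, Add(-8, -594))) = Add(-153, Mul(-102, -602)) = Add(-153, 61404) = 61251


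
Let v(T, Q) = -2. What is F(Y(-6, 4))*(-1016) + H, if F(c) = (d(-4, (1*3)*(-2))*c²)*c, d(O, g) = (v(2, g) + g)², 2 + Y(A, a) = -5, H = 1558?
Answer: 22304790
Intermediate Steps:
Y(A, a) = -7 (Y(A, a) = -2 - 5 = -7)
d(O, g) = (-2 + g)²
F(c) = 64*c³ (F(c) = ((-2 + (1*3)*(-2))²*c²)*c = ((-2 + 3*(-2))²*c²)*c = ((-2 - 6)²*c²)*c = ((-8)²*c²)*c = (64*c²)*c = 64*c³)
F(Y(-6, 4))*(-1016) + H = (64*(-7)³)*(-1016) + 1558 = (64*(-343))*(-1016) + 1558 = -21952*(-1016) + 1558 = 22303232 + 1558 = 22304790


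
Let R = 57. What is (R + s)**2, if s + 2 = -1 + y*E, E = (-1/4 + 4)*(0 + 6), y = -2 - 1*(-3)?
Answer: 23409/4 ≈ 5852.3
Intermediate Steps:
y = 1 (y = -2 + 3 = 1)
E = 45/2 (E = (-1*1/4 + 4)*6 = (-1/4 + 4)*6 = (15/4)*6 = 45/2 ≈ 22.500)
s = 39/2 (s = -2 + (-1 + 1*(45/2)) = -2 + (-1 + 45/2) = -2 + 43/2 = 39/2 ≈ 19.500)
(R + s)**2 = (57 + 39/2)**2 = (153/2)**2 = 23409/4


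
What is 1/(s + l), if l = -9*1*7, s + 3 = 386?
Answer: 1/320 ≈ 0.0031250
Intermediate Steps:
s = 383 (s = -3 + 386 = 383)
l = -63 (l = -9*7 = -63)
1/(s + l) = 1/(383 - 63) = 1/320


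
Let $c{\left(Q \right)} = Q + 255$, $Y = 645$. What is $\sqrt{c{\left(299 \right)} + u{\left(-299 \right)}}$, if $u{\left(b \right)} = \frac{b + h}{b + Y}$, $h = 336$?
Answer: $\frac{\sqrt{66335466}}{346} \approx 23.539$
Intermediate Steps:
$c{\left(Q \right)} = 255 + Q$
$u{\left(b \right)} = \frac{336 + b}{645 + b}$ ($u{\left(b \right)} = \frac{b + 336}{b + 645} = \frac{336 + b}{645 + b}$)
$\sqrt{c{\left(299 \right)} + u{\left(-299 \right)}} = \sqrt{\left(255 + 299\right) + \frac{336 - 299}{645 - 299}} = \sqrt{554 + \frac{1}{346} \cdot 37} = \sqrt{554 + \frac{37}{346}} = \sqrt{\frac{191721}{346}} = \frac{\sqrt{66335466}}{346}$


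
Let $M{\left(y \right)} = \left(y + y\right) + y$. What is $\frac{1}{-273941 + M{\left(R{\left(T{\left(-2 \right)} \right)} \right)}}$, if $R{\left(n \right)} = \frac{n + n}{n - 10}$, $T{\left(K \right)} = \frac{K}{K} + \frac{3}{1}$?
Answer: $- \frac{1}{273945} \approx -3.6504 \cdot 10^{-6}$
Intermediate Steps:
$T{\left(K \right)} = 4$ ($T{\left(K \right)} = 1 + 3 \cdot 1 = 1 + 3 = 4$)
$R{\left(n \right)} = \frac{2 n}{-10 + n}$
$M{\left(y \right)} = 3 y$ ($M{\left(y \right)} = 2 y + y = 3 y$)
$\frac{1}{-273941 + M{\left(R{\left(T{\left(-2 \right)} \right)} \right)}} = \frac{1}{-273941 + 3 \cdot 2 \cdot 4 \frac{1}{-10 + 4}} = \frac{1}{-273941 + 3 \cdot 2 \cdot 4 \frac{1}{-6}} = \frac{1}{-273941 + 3 \cdot 2 \cdot 4 \left(- \frac{1}{6}\right)} = \frac{1}{-273941 + 3 \left(- \frac{4}{3}\right)} = \frac{1}{-273941 - 4} = \frac{1}{-273945} = - \frac{1}{273945}$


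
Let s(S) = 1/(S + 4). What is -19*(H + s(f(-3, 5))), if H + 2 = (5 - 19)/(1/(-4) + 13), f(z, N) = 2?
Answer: 5681/102 ≈ 55.696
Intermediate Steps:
s(S) = 1/(4 + S)
H = -158/51 (H = -2 + (5 - 19)/(1/(-4) + 13) = -2 - 14/(-¼ + 13) = -2 - 14/51/4 = -2 - 14*4/51 = -2 - 56/51 = -158/51 ≈ -3.0980)
-19*(H + s(f(-3, 5))) = -19*(-158/51 + 1/(4 + 2)) = -19*(-158/51 + 1/6) = -19*(-158/51 + ⅙) = -19*(-299/102) = 5681/102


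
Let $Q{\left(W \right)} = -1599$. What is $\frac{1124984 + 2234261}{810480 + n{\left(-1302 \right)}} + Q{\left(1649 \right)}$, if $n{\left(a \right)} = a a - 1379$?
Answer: $- \frac{800204890}{500861} \approx -1597.7$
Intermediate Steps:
$n{\left(a \right)} = -1379 + a^{2}$ ($n{\left(a \right)} = a^{2} - 1379 = -1379 + a^{2}$)
$\frac{1124984 + 2234261}{810480 + n{\left(-1302 \right)}} + Q{\left(1649 \right)} = \frac{1124984 + 2234261}{810480 - \left(1379 - \left(-1302\right)^{2}\right)} - 1599 = \frac{3359245}{810480 + \left(-1379 + 1695204\right)} - 1599 = \frac{3359245}{810480 + 1693825} - 1599 = \frac{3359245}{2504305} - 1599 = 3359245 \cdot \frac{1}{2504305} - 1599 = \frac{671849}{500861} - 1599 = - \frac{800204890}{500861}$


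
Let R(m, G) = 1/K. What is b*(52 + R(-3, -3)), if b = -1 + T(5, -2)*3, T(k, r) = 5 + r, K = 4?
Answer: 418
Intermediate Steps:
R(m, G) = 1/4
b = 8 (b = -1 + (5 - 2)*3 = -1 + 3*3 = -1 + 9 = 8)
b*(52 + R(-3, -3)) = 8*(52 + 1/4) = 8*(209/4) = 418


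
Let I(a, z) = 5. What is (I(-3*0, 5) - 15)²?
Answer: 100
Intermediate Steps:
(I(-3*0, 5) - 15)² = (5 - 15)² = (-10)² = 100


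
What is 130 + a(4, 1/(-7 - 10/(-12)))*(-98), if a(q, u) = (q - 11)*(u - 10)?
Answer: -253126/37 ≈ -6841.2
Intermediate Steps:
a(q, u) = (-11 + q)*(-10 + u)
130 + a(4, 1/(-7 - 10/(-12)))*(-98) = 130 + (110 - 11/(-7 - 10/(-12)) - 10*4 + 4/(-7 - 10/(-12)))*(-98) = 130 + (110 - 11/(-7 - 10*(-1/12)) - 40 + 4/(-7 - 10*(-1/12)))*(-98) = 130 + (110 - 11/(-7 + ⅚) - 40 + 4/(-7 + ⅚))*(-98) = 130 + (110 - 11/(-37/6) - 40 + 4/(-37/6))*(-98) = 130 + (110 - 11*(-6/37) - 40 + 4*(-6/37))*(-98) = 130 + (110 + 66/37 - 40 - 24/37)*(-98) = 130 + (2632/37)*(-98) = 130 - 257936/37 = -253126/37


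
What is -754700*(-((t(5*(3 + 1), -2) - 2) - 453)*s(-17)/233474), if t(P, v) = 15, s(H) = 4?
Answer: -664136000/116737 ≈ -5689.2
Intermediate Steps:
-754700*(-((t(5*(3 + 1), -2) - 2) - 453)*s(-17)/233474) = -754700/((-233474*1/(4*((15 - 2) - 453)))) = -754700/((-233474*1/(4*(13 - 453)))) = -754700/((-233474/(4*(-440)))) = -754700/((-233474/(-1760))) = -754700/((-233474*(-1/1760))) = -754700/116737/880 = -754700*880/116737 = -664136000/116737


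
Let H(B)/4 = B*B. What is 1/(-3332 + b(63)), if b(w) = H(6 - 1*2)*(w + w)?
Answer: 1/4732 ≈ 0.00021133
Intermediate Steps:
H(B) = 4*B² (H(B) = 4*(B*B) = 4*B²)
b(w) = 128*w (b(w) = (4*(6 - 1*2)²)*(w + w) = (4*(6 - 2)²)*(2*w) = (4*4²)*(2*w) = (4*16)*(2*w) = 64*(2*w) = 128*w)
1/(-3332 + b(63)) = 1/(-3332 + 128*63) = 1/(-3332 + 8064) = 1/4732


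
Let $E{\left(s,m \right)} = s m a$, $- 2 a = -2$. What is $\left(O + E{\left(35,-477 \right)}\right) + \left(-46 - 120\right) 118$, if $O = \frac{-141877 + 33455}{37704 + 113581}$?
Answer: $- \frac{5489182077}{151285} \approx -36284.0$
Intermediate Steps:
$a = 1$ ($a = \left(- \frac{1}{2}\right) \left(-2\right) = 1$)
$O = - \frac{108422}{151285} \approx -0.71667$
$E{\left(s,m \right)} = m s$ ($E{\left(s,m \right)} = s m 1 = m s 1 = m s$)
$\left(O + E{\left(35,-477 \right)}\right) + \left(-46 - 120\right) 118 = \left(- \frac{108422}{151285} - 16695\right) + \left(-46 - 120\right) 118 = \left(- \frac{108422}{151285} - 16695\right) - 19588 = - \frac{2525811497}{151285} - 19588 = - \frac{5489182077}{151285}$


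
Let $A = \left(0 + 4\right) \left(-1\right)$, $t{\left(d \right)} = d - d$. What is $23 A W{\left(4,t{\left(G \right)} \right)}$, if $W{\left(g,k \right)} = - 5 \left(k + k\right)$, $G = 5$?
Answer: $0$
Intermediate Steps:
$t{\left(d \right)} = 0$
$W{\left(g,k \right)} = - 10 k$ ($W{\left(g,k \right)} = - 5 \cdot 2 k = - 10 k$)
$A = -4$ ($A = 4 \left(-1\right) = -4$)
$23 A W{\left(4,t{\left(G \right)} \right)} = 23 \left(-4\right) \left(\left(-10\right) 0\right) = \left(-92\right) 0 = 0$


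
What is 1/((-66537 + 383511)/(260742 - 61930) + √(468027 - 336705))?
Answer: -5251519574/432546721133341 + 9881552836*√131322/1297640163400023 ≈ 0.0027474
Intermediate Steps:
1/((-66537 + 383511)/(260742 - 61930) + √(468027 - 336705)) = 1/(316974/198812 + √131322) = 1/(316974*(1/198812) + √131322) = 1/(158487/99406 + √131322)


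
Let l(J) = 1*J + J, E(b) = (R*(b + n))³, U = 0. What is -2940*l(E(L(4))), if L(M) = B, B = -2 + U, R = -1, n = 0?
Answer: -47040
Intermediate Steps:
B = -2 (B = -2 + 0 = -2)
L(M) = -2
E(b) = -b³ (E(b) = (-(b + 0))³ = (-b)³ = -b³)
l(J) = 2*J (l(J) = J + J = 2*J)
-2940*l(E(L(4))) = -5880*(-1*(-2)³) = -5880*(-1*(-8)) = -5880*8 = -2940*16 = -47040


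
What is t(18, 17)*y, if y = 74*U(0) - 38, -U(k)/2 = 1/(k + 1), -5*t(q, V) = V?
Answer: 3162/5 ≈ 632.40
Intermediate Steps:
t(q, V) = -V/5
U(k) = -2/(1 + k) (U(k) = -2/(k + 1) = -2/(1 + k))
y = -186 (y = 74*(-2/(1 + 0)) - 38 = 74*(-2/1) - 38 = 74*(-2*1) - 38 = 74*(-2) - 38 = -148 - 38 = -186)
t(18, 17)*y = -⅕*17*(-186) = -17/5*(-186) = 3162/5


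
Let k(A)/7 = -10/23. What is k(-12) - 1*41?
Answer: -1013/23 ≈ -44.043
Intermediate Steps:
k(A) = -70/23 (k(A) = 7*(-10/23) = -70/23)
k(-12) - 1*41 = -70/23 - 1*41 = -70/23 - 41 = -1013/23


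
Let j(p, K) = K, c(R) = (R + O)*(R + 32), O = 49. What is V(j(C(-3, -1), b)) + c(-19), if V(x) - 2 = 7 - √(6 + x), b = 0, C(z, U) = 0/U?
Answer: 399 - √6 ≈ 396.55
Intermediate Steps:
C(z, U) = 0
c(R) = (32 + R)*(49 + R) (c(R) = (R + 49)*(R + 32) = (49 + R)*(32 + R) = (32 + R)*(49 + R))
V(x) = 9 - √(6 + x) (V(x) = 2 + (7 - √(6 + x)) = 9 - √(6 + x))
V(j(C(-3, -1), b)) + c(-19) = (9 - √(6 + 0)) + (1568 + (-19)² + 81*(-19)) = (9 - √6) + (1568 + 361 - 1539) = (9 - √6) + 390 = 399 - √6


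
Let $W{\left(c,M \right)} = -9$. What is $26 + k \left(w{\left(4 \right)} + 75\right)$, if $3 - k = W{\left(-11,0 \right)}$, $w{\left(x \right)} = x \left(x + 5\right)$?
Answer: $1358$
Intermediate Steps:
$w{\left(x \right)} = x \left(5 + x\right)$
$k = 12$ ($k = 3 - -9 = 3 + 9 = 12$)
$26 + k \left(w{\left(4 \right)} + 75\right) = 26 + 12 \left(4 \left(5 + 4\right) + 75\right) = 26 + 12 \left(4 \cdot 9 + 75\right) = 26 + 12 \left(36 + 75\right) = 26 + 12 \cdot 111 = 26 + 1332 = 1358$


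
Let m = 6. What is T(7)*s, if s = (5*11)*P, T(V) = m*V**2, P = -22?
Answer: -355740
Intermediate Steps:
T(V) = 6*V**2
s = -1210 (s = (5*11)*(-22) = 55*(-22) = -1210)
T(7)*s = (6*7**2)*(-1210) = (6*49)*(-1210) = 294*(-1210) = -355740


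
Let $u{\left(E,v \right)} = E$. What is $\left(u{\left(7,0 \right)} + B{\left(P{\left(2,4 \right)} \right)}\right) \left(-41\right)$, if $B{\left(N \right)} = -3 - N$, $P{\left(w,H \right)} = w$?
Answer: $-82$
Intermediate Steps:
$\left(u{\left(7,0 \right)} + B{\left(P{\left(2,4 \right)} \right)}\right) \left(-41\right) = \left(7 - 5\right) \left(-41\right) = 2 \left(-41\right) = -82$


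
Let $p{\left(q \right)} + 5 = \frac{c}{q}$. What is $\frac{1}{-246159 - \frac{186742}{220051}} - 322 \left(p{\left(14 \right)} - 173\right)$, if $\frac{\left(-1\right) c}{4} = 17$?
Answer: $\frac{3189395403486829}{54167720851} \approx 58880.0$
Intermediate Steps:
$c = -68$ ($c = \left(-4\right) 17 = -68$)
$p{\left(q \right)} = -5 - \frac{68}{q}$
$\frac{1}{-246159 - \frac{186742}{220051}} - 322 \left(p{\left(14 \right)} - 173\right) = \frac{1}{-246159 - \frac{186742}{220051}} - 322 \left(\left(-5 - \frac{68}{14}\right) - 173\right) = \frac{1}{-246159 - \frac{186742}{220051}} - 322 \left(\left(-5 - \frac{34}{7}\right) - 173\right) = \frac{1}{- \frac{54167720851}{220051}} - 322 \left(- \frac{69}{7} - 173\right) = - \frac{220051}{54167720851} - 322 \left(- \frac{1280}{7}\right) = - \frac{220051}{54167720851} - -58880 = - \frac{220051}{54167720851} + 58880 = \frac{3189395403486829}{54167720851}$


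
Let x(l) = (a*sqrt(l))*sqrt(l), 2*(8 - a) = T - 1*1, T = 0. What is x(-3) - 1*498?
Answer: -1047/2 ≈ -523.50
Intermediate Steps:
a = 17/2 (a = 8 - (0 - 1*1)/2 = 8 - (0 - 1)/2 = 8 - 1/2*(-1) = 8 + 1/2 = 17/2 ≈ 8.5000)
x(l) = 17*l/2 (x(l) = (17*sqrt(l)/2)*sqrt(l) = 17*l/2)
x(-3) - 1*498 = (17/2)*(-3) - 1*498 = -51/2 - 498 = -1047/2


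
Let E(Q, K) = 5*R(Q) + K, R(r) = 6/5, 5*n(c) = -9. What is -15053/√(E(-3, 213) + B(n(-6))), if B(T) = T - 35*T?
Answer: -15053*√7005/1401 ≈ -899.27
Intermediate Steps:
n(c) = -9/5 (n(c) = (⅕)*(-9) = -9/5)
R(r) = 6/5 (R(r) = 6*(⅕) = 6/5)
E(Q, K) = 6 + K (E(Q, K) = 5*(6/5) + K = 6 + K)
B(T) = -34*T
-15053/√(E(-3, 213) + B(n(-6))) = -15053/√((6 + 213) - 34*(-9/5)) = -15053/√(219 + 306/5) = -15053*√7005/1401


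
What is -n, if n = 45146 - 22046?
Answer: -23100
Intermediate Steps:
n = 23100
-n = -1*23100 = -23100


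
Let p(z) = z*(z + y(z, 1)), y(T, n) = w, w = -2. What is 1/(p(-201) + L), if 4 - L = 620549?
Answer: -1/579742 ≈ -1.7249e-6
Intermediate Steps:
L = -620545 (L = 4 - 1*620549 = 4 - 620549 = -620545)
y(T, n) = -2
p(z) = z*(-2 + z) (p(z) = z*(z - 2) = z*(-2 + z))
1/(p(-201) + L) = 1/(-201*(-2 - 201) - 620545) = 1/(-201*(-203) - 620545) = 1/(40803 - 620545) = 1/(-579742) = -1/579742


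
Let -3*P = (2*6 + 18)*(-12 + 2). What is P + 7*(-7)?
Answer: 51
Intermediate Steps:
P = 100 (P = -(2*6 + 18)*(-12 + 2)/3 = -(12 + 18)*(-10)/3 = -10*(-10) = -⅓*(-300) = 100)
P + 7*(-7) = 100 + 7*(-7) = 100 - 49 = 51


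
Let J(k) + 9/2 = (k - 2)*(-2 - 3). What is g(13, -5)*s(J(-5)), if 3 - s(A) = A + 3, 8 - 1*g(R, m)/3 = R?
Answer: 915/2 ≈ 457.50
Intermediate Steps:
g(R, m) = 24 - 3*R
J(k) = 11/2 - 5*k (J(k) = -9/2 + (k - 2)*(-2 - 3) = -9/2 + (-2 + k)*(-5) = -9/2 + (10 - 5*k) = 11/2 - 5*k)
s(A) = -A (s(A) = 3 - (A + 3) = 3 - (3 + A) = 3 + (-3 - A) = -A)
g(13, -5)*s(J(-5)) = (24 - 3*13)*(-(11/2 - 5*(-5))) = (24 - 39)*(-(11/2 + 25)) = -(-15)*61/2 = -15*(-61/2) = 915/2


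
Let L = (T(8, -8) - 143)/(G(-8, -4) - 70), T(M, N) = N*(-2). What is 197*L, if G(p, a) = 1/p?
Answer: 200152/561 ≈ 356.78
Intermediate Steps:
T(M, N) = -2*N
L = 1016/561 (L = (-2*(-8) - 143)/(1/(-8) - 70) = (16 - 143)/(-⅛ - 70) = -127/(-561/8) = -127*(-8/561) = 1016/561 ≈ 1.8111)
197*L = 197*(1016/561) = 200152/561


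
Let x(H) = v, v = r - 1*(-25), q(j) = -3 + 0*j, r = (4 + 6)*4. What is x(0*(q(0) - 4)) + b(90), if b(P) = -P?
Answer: -25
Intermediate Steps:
r = 40 (r = 10*4 = 40)
q(j) = -3 (q(j) = -3 + 0 = -3)
v = 65 (v = 40 - 1*(-25) = 40 + 25 = 65)
x(H) = 65
x(0*(q(0) - 4)) + b(90) = 65 - 1*90 = 65 - 90 = -25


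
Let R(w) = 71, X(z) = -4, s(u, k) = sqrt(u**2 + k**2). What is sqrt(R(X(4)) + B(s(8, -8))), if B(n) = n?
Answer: sqrt(71 + 8*sqrt(2)) ≈ 9.0727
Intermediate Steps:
s(u, k) = sqrt(k**2 + u**2)
sqrt(R(X(4)) + B(s(8, -8))) = sqrt(71 + sqrt((-8)**2 + 8**2)) = sqrt(71 + sqrt(64 + 64)) = sqrt(71 + sqrt(128)) = sqrt(71 + 8*sqrt(2))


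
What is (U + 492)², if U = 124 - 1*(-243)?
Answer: 737881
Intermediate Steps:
U = 367 (U = 124 + 243 = 367)
(U + 492)² = (367 + 492)² = 859² = 737881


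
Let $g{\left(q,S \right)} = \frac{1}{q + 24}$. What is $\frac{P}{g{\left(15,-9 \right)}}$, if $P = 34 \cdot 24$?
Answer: $31824$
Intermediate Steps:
$g{\left(q,S \right)} = \frac{1}{24 + q}$
$P = 816$
$\frac{P}{g{\left(15,-9 \right)}} = \frac{816}{\frac{1}{24 + 15}} = \frac{816}{\frac{1}{39}} = 816 \frac{1}{\frac{1}{39}} = 816 \cdot 39 = 31824$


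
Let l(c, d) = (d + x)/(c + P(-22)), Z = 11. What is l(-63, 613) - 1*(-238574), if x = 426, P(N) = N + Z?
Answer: 17653437/74 ≈ 2.3856e+5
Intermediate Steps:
P(N) = 11 + N (P(N) = N + 11 = 11 + N)
l(c, d) = (426 + d)/(-11 + c) (l(c, d) = (d + 426)/(c + (11 - 22)) = (426 + d)/(c - 11) = (426 + d)/(-11 + c))
l(-63, 613) - 1*(-238574) = (426 + 613)/(-11 - 63) - 1*(-238574) = 1039/(-74) + 238574 = -1/74*1039 + 238574 = -1039/74 + 238574 = 17653437/74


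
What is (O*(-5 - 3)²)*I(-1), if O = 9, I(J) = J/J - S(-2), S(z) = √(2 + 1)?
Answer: 576 - 576*√3 ≈ -421.66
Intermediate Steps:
S(z) = √3
I(J) = 1 - √3 (I(J) = J/J - √3 = 1 - √3)
(O*(-5 - 3)²)*I(-1) = (9*(-5 - 3)²)*(1 - √3) = (9*(-8)²)*(1 - √3) = (9*64)*(1 - √3) = 576*(1 - √3) = 576 - 576*√3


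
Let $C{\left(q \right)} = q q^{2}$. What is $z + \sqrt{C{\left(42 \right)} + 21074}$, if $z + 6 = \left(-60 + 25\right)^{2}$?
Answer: $1219 + \sqrt{95162} \approx 1527.5$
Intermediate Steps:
$C{\left(q \right)} = q^{3}$
$z = 1219$ ($z = -6 + \left(-60 + 25\right)^{2} = -6 + \left(-35\right)^{2} = -6 + 1225 = 1219$)
$z + \sqrt{C{\left(42 \right)} + 21074} = 1219 + \sqrt{42^{3} + 21074} = 1219 + \sqrt{74088 + 21074} = 1219 + \sqrt{95162}$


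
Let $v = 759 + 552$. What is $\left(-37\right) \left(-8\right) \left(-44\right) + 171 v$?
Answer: $211157$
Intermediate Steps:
$v = 1311$
$\left(-37\right) \left(-8\right) \left(-44\right) + 171 v = \left(-37\right) \left(-8\right) \left(-44\right) + 171 \cdot 1311 = 296 \left(-44\right) + 224181 = -13024 + 224181 = 211157$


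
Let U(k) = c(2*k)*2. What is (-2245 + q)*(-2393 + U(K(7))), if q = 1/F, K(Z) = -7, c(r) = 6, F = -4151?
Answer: 22188529476/4151 ≈ 5.3453e+6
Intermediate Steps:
U(k) = 12 (U(k) = 6*2 = 12)
q = -1/4151 (q = 1/(-4151) = -1/4151 ≈ -0.00024091)
(-2245 + q)*(-2393 + U(K(7))) = (-2245 - 1/4151)*(-2393 + 12) = -9318996/4151*(-2381) = 22188529476/4151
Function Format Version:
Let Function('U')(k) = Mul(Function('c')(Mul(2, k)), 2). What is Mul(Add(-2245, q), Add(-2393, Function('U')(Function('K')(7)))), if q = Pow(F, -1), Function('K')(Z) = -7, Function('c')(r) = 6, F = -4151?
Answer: Rational(22188529476, 4151) ≈ 5.3453e+6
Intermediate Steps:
Function('U')(k) = 12 (Function('U')(k) = Mul(6, 2) = 12)
q = Rational(-1, 4151) (q = Pow(-4151, -1) = Rational(-1, 4151) ≈ -0.00024091)
Mul(Add(-2245, q), Add(-2393, Function('U')(Function('K')(7)))) = Mul(Add(-2245, Rational(-1, 4151)), Add(-2393, 12)) = Mul(Rational(-9318996, 4151), -2381) = Rational(22188529476, 4151)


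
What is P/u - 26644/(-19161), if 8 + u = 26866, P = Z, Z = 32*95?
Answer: 386926996/257313069 ≈ 1.5037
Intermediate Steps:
Z = 3040
P = 3040
u = 26858 (u = -8 + 26866 = 26858)
P/u - 26644/(-19161) = 3040/26858 - 26644/(-19161) = 3040*(1/26858) - 26644*(-1/19161) = 1520/13429 + 26644/19161 = 386926996/257313069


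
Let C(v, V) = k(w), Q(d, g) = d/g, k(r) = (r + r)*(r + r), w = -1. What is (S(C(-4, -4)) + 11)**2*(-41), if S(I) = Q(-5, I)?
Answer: -62361/16 ≈ -3897.6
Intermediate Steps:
k(r) = 4*r**2 (k(r) = (2*r)*(2*r) = 4*r**2)
C(v, V) = 4 (C(v, V) = 4*(-1)**2 = 4*1 = 4)
S(I) = -5/I
(S(C(-4, -4)) + 11)**2*(-41) = (-5/4 + 11)**2*(-41) = (39/4)**2*(-41) = (1521/16)*(-41) = -62361/16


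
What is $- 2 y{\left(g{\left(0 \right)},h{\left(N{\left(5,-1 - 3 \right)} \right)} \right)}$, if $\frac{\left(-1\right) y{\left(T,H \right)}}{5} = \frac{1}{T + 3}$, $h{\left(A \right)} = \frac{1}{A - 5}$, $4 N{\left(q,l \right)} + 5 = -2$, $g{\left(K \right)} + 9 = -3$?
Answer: $- \frac{10}{9} \approx -1.1111$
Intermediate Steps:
$g{\left(K \right)} = -12$ ($g{\left(K \right)} = -9 - 3 = -12$)
$N{\left(q,l \right)} = - \frac{7}{4}$ ($N{\left(q,l \right)} = - \frac{5}{4} + \frac{1}{4} \left(-2\right) = - \frac{5}{4} - \frac{1}{2} = - \frac{7}{4}$)
$h{\left(A \right)} = \frac{1}{-5 + A}$
$y{\left(T,H \right)} = - \frac{5}{3 + T}$ ($y{\left(T,H \right)} = - \frac{5}{T + 3} = - \frac{5}{3 + T}$)
$- 2 y{\left(g{\left(0 \right)},h{\left(N{\left(5,-1 - 3 \right)} \right)} \right)} = - 2 \left(- \frac{5}{3 - 12}\right) = - 2 \left(- \frac{5}{-9}\right) = - 2 \left(\left(-5\right) \left(- \frac{1}{9}\right)\right) = \left(-2\right) \frac{5}{9} = - \frac{10}{9}$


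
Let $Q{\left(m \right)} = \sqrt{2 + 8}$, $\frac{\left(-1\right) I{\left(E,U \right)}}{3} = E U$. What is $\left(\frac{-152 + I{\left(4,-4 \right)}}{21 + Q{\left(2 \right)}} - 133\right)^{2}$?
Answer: $\frac{3541191209}{185761} - \frac{12377456 \sqrt{10}}{185761} \approx 18852.0$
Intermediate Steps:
$I{\left(E,U \right)} = - 3 E U$
$Q{\left(m \right)} = \sqrt{10}$
$\left(\frac{-152 + I{\left(4,-4 \right)}}{21 + Q{\left(2 \right)}} - 133\right)^{2} = \left(\frac{-152 - 12 \left(-4\right)}{21 + \sqrt{10}} - 133\right)^{2} = \left(\frac{-152 + 48}{21 + \sqrt{10}} - 133\right)^{2} = \left(- \frac{104}{21 + \sqrt{10}} - 133\right)^{2} = \left(-133 - \frac{104}{21 + \sqrt{10}}\right)^{2}$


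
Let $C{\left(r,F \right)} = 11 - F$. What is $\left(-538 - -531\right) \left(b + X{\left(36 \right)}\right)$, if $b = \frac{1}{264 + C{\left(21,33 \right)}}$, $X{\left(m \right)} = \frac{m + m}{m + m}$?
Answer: $- \frac{1701}{242} \approx -7.0289$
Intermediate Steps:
$X{\left(m \right)} = 1$ ($X{\left(m \right)} = \frac{2 m}{2 m} = 2 m \frac{1}{2 m} = 1$)
$b = \frac{1}{242}$ ($b = \frac{1}{264 + \left(11 - 33\right)} = \frac{1}{264 - 22} = \frac{1}{242} \approx 0.0041322$)
$\left(-538 - -531\right) \left(b + X{\left(36 \right)}\right) = \left(-538 - -531\right) \left(\frac{1}{242} + 1\right) = \left(-538 + 531\right) \frac{243}{242} = \left(-7\right) \frac{243}{242} = - \frac{1701}{242}$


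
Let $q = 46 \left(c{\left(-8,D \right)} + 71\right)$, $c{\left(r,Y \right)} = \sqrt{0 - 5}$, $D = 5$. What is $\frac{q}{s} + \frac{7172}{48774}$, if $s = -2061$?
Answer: $- \frac{2189612}{1523079} - \frac{46 i \sqrt{5}}{2061} \approx -1.4376 - 0.049907 i$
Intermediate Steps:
$c{\left(r,Y \right)} = i \sqrt{5}$ ($c{\left(r,Y \right)} = \sqrt{-5} = i \sqrt{5}$)
$q = 3266 + 46 i \sqrt{5}$ ($q = 46 \left(i \sqrt{5} + 71\right) = 46 \left(71 + i \sqrt{5}\right) = 3266 + 46 i \sqrt{5} \approx 3266.0 + 102.86 i$)
$\frac{q}{s} + \frac{7172}{48774} = \frac{3266 + 46 i \sqrt{5}}{-2061} + \frac{7172}{48774} = \left(3266 + 46 i \sqrt{5}\right) \left(- \frac{1}{2061}\right) + 7172 \cdot \frac{1}{48774} = \left(- \frac{3266}{2061} - \frac{46 i \sqrt{5}}{2061}\right) + \frac{326}{2217} = - \frac{2189612}{1523079} - \frac{46 i \sqrt{5}}{2061}$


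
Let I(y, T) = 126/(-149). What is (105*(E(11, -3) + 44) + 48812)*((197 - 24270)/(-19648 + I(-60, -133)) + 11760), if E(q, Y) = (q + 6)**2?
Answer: 2884700156312989/2927678 ≈ 9.8532e+8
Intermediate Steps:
I(y, T) = -126/149 (I(y, T) = 126*(-1/149) = -126/149)
E(q, Y) = (6 + q)**2
(105*(E(11, -3) + 44) + 48812)*((197 - 24270)/(-19648 + I(-60, -133)) + 11760) = (105*((6 + 11)**2 + 44) + 48812)*((197 - 24270)/(-19648 - 126/149) + 11760) = (105*(17**2 + 44) + 48812)*(-24073/(-2927678/149) + 11760) = (105*(289 + 44) + 48812)*(-24073*(-149/2927678) + 11760) = (105*333 + 48812)*(3586877/2927678 + 11760) = (34965 + 48812)*(34433080157/2927678) = 83777*(34433080157/2927678) = 2884700156312989/2927678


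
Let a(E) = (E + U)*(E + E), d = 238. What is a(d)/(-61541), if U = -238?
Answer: 0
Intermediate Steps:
a(E) = 2*E*(-238 + E) (a(E) = (E - 238)*(E + E) = (-238 + E)*(2*E) = 2*E*(-238 + E))
a(d)/(-61541) = (2*238*(-238 + 238))/(-61541) = (2*238*0)*(-1/61541) = 0*(-1/61541) = 0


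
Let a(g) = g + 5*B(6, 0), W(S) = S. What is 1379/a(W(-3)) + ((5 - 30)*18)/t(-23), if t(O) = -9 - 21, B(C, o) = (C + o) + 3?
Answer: 287/6 ≈ 47.833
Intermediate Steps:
B(C, o) = 3 + C + o
t(O) = -30
a(g) = 45 + g (a(g) = g + 5*(3 + 6 + 0) = g + 5*9 = g + 45 = 45 + g)
1379/a(W(-3)) + ((5 - 30)*18)/t(-23) = 1379/(45 - 3) + ((5 - 30)*18)/(-30) = 1379/42 - 25*18*(-1/30) = 1379*(1/42) - 450*(-1/30) = 197/6 + 15 = 287/6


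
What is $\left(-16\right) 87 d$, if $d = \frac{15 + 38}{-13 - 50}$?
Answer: $\frac{24592}{21} \approx 1171.0$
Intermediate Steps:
$d = - \frac{53}{63}$ ($d = \frac{53}{-63} = 53 \left(- \frac{1}{63}\right) = - \frac{53}{63} \approx -0.84127$)
$\left(-16\right) 87 d = \left(-16\right) 87 \left(- \frac{53}{63}\right) = \left(-1392\right) \left(- \frac{53}{63}\right) = \frac{24592}{21}$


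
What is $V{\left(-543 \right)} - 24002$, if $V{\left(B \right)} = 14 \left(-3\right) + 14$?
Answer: $-24030$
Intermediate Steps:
$V{\left(B \right)} = -28$ ($V{\left(B \right)} = -42 + 14 = -28$)
$V{\left(-543 \right)} - 24002 = -28 - 24002 = -24030$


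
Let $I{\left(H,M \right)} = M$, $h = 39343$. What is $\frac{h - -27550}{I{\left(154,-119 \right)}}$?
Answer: $- \frac{66893}{119} \approx -562.13$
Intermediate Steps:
$\frac{h - -27550}{I{\left(154,-119 \right)}} = \frac{39343 - -27550}{-119} = \left(39343 + 27550\right) \left(- \frac{1}{119}\right) = 66893 \left(- \frac{1}{119}\right) = - \frac{66893}{119}$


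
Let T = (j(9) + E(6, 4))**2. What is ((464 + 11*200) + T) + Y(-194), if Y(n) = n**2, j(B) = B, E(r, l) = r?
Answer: 40525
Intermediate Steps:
T = 225 (T = (9 + 6)**2 = 15**2 = 225)
((464 + 11*200) + T) + Y(-194) = ((464 + 11*200) + 225) + (-194)**2 = ((464 + 2200) + 225) + 37636 = (2664 + 225) + 37636 = 2889 + 37636 = 40525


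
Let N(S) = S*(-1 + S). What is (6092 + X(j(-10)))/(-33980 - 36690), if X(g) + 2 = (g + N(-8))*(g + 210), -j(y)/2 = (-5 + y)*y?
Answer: -2661/7067 ≈ -0.37654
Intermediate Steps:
j(y) = -2*y*(-5 + y) (j(y) = -2*(-5 + y)*y = -2*y*(-5 + y))
X(g) = -2 + (72 + g)*(210 + g) (X(g) = -2 + (g - 8*(-1 - 8))*(g + 210) = -2 + (g - 8*(-9))*(210 + g) = -2 + (g + 72)*(210 + g) = -2 + (72 + g)*(210 + g))
(6092 + X(j(-10)))/(-33980 - 36690) = (6092 + (15118 + (2*(-10)*(5 - 1*(-10)))² + 282*(2*(-10)*(5 - 1*(-10)))))/(-33980 - 36690) = (6092 + (15118 + (2*(-10)*(5 + 10))² + 282*(2*(-10)*(5 + 10))))/(-70670) = (6092 + (15118 + (2*(-10)*15)² + 282*(2*(-10)*15)))*(-1/70670) = (6092 + (15118 + (-300)² + 282*(-300)))*(-1/70670) = (6092 + (15118 + 90000 - 84600))*(-1/70670) = (6092 + 20518)*(-1/70670) = 26610*(-1/70670) = -2661/7067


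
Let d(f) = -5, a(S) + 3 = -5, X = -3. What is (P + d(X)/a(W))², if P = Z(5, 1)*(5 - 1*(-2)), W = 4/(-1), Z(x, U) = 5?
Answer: 81225/64 ≈ 1269.1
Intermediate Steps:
W = -4 (W = 4*(-1) = -4)
a(S) = -8 (a(S) = -3 - 5 = -8)
P = 35 (P = 5*(5 - 1*(-2)) = 5*(5 + 2) = 5*7 = 35)
(P + d(X)/a(W))² = (35 - 5/(-8))² = (35 - 5*(-⅛))² = (35 + 5/8)² = (285/8)² = 81225/64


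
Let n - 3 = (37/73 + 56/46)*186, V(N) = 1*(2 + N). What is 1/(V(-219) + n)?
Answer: 1679/179164 ≈ 0.0093713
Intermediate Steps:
V(N) = 2 + N
n = 543507/1679 (n = 3 + (37/73 + 56/46)*186 = 3 + (37*(1/73) + 56*(1/46))*186 = 3 + (37/73 + 28/23)*186 = 3 + (2895/1679)*186 = 3 + 538470/1679 = 543507/1679 ≈ 323.71)
1/(V(-219) + n) = 1/((2 - 219) + 543507/1679) = 1/(-217 + 543507/1679) = 1/(179164/1679) = 1679/179164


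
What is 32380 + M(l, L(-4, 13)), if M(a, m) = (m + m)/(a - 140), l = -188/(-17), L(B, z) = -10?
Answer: 17744325/548 ≈ 32380.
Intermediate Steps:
l = 188/17 (l = -188*(-1/17) = 188/17 ≈ 11.059)
M(a, m) = 2*m/(-140 + a) (M(a, m) = (2*m)/(-140 + a) = 2*m/(-140 + a))
32380 + M(l, L(-4, 13)) = 32380 + 2*(-10)/(-140 + 188/17) = 32380 + 2*(-10)/(-2192/17) = 32380 + 2*(-10)*(-17/2192) = 32380 + 85/548 = 17744325/548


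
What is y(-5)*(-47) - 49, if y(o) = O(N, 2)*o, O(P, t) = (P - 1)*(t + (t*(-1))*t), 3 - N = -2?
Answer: -1929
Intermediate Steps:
N = 5 (N = 3 - 1*(-2) = 3 + 2 = 5)
O(P, t) = (-1 + P)*(t - t²) (O(P, t) = (-1 + P)*(t + (-t)*t) = (-1 + P)*(t - t²))
y(o) = -8*o (y(o) = (2*(-1 + 5 + 2 - 1*5*2))*o = (2*(-1 + 5 + 2 - 10))*o = (2*(-4))*o = -8*o)
y(-5)*(-47) - 49 = -8*(-5)*(-47) - 49 = 40*(-47) - 49 = -1880 - 49 = -1929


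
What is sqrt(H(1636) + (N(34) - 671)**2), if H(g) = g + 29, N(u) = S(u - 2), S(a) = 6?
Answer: sqrt(443890) ≈ 666.25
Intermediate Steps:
N(u) = 6
H(g) = 29 + g
sqrt(H(1636) + (N(34) - 671)**2) = sqrt((29 + 1636) + (6 - 671)**2) = sqrt(1665 + (-665)**2) = sqrt(1665 + 442225) = sqrt(443890)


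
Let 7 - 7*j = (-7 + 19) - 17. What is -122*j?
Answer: -1464/7 ≈ -209.14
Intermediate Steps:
j = 12/7 (j = 1 - ((-7 + 19) - 17)/7 = 1 - (12 - 17)/7 = 1 - ⅐*(-5) = 1 + 5/7 = 12/7 ≈ 1.7143)
-122*j = -122*12/7 = -1464/7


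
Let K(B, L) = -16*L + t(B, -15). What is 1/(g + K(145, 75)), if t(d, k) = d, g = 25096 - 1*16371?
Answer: 1/7670 ≈ 0.00013038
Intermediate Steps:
g = 8725 (g = 25096 - 16371 = 8725)
K(B, L) = B - 16*L (K(B, L) = -16*L + B = B - 16*L)
1/(g + K(145, 75)) = 1/(8725 + (145 - 16*75)) = 1/(8725 + (145 - 1200)) = 1/(8725 - 1055) = 1/7670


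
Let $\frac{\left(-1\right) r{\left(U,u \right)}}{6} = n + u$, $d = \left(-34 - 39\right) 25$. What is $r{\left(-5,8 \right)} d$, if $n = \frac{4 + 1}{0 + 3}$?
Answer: $105850$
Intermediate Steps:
$n = \frac{5}{3} \approx 1.6667$
$d = -1825$ ($d = \left(-73\right) 25 = -1825$)
$r{\left(U,u \right)} = -10 - 6 u$ ($r{\left(U,u \right)} = - 6 \left(\frac{5}{3} + u\right) = -10 - 6 u$)
$r{\left(-5,8 \right)} d = \left(-10 - 48\right) \left(-1825\right) = \left(-58\right) \left(-1825\right) = 105850$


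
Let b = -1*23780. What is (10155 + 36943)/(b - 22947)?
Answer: -47098/46727 ≈ -1.0079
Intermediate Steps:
b = -23780
(10155 + 36943)/(b - 22947) = (10155 + 36943)/(-23780 - 22947) = 47098/(-46727) = 47098*(-1/46727) = -47098/46727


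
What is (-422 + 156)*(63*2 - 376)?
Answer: 66500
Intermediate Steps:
(-422 + 156)*(63*2 - 376) = -266*(126 - 376) = -266*(-250) = 66500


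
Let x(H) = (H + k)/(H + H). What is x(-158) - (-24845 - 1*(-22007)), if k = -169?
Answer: 897135/316 ≈ 2839.0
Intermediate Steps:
x(H) = (-169 + H)/(2*H) (x(H) = (H - 169)/(H + H) = (-169 + H)/((2*H)) = (-169 + H)*(1/(2*H)) = (-169 + H)/(2*H))
x(-158) - (-24845 - 1*(-22007)) = (1/2)*(-169 - 158)/(-158) - (-24845 - 1*(-22007)) = (1/2)*(-1/158)*(-327) - (-24845 + 22007) = 327/316 - 1*(-2838) = 327/316 + 2838 = 897135/316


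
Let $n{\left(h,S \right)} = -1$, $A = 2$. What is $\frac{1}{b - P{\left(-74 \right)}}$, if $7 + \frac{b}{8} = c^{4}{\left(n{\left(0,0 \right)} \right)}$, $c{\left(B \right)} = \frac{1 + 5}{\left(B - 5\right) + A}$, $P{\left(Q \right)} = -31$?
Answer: $\frac{2}{31} \approx 0.064516$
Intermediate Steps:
$c{\left(B \right)} = \frac{6}{-3 + B}$ ($c{\left(B \right)} = \frac{1 + 5}{\left(B - 5\right) + 2} = \frac{6}{\left(-5 + B\right) + 2} = \frac{6}{-3 + B}$)
$b = - \frac{31}{2}$ ($b = -56 + 8 \left(\frac{6}{-3 - 1}\right)^{4} = -56 + 8 \left(\frac{6}{-4}\right)^{4} = -56 + 8 \left(6 \left(- \frac{1}{4}\right)\right)^{4} = -56 + 8 \left(- \frac{3}{2}\right)^{4} = -56 + 8 \cdot \frac{81}{16} = -56 + \frac{81}{2} = - \frac{31}{2} \approx -15.5$)
$\frac{1}{b - P{\left(-74 \right)}} = \frac{1}{- \frac{31}{2} - -31} = \frac{1}{- \frac{31}{2} + 31} = \frac{1}{\frac{31}{2}} = \frac{2}{31}$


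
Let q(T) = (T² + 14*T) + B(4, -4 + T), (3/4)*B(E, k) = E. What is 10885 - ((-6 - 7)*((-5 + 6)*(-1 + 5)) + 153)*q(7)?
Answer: -13502/3 ≈ -4500.7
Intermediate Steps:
B(E, k) = 4*E/3
q(T) = 16/3 + T² + 14*T (q(T) = (T² + 14*T) + (4/3)*4 = (T² + 14*T) + 16/3 = 16/3 + T² + 14*T)
10885 - ((-6 - 7)*((-5 + 6)*(-1 + 5)) + 153)*q(7) = 10885 - ((-6 - 7)*((-5 + 6)*(-1 + 5)) + 153)*(16/3 + 7² + 14*7) = 10885 - (-13*4 + 153)*(16/3 + 49 + 98) = 10885 - (-13*4 + 153)*457/3 = 10885 - (-52 + 153)*457/3 = 10885 - 101*457/3 = 10885 - 1*46157/3 = 10885 - 46157/3 = -13502/3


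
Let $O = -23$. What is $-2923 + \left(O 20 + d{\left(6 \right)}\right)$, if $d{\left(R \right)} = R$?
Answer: $-3377$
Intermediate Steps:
$-2923 + \left(O 20 + d{\left(6 \right)}\right) = -2923 + \left(\left(-23\right) 20 + 6\right) = -2923 + \left(-460 + 6\right) = -2923 - 454 = -3377$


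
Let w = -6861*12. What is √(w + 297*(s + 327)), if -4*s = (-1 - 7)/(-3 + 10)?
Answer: 3*√80969/7 ≈ 121.95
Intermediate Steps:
w = -82332
s = 2/7 (s = -(-1 - 7)/(4*(-3 + 10)) = -(-2)/7 = -¼*(-8/7) = 2/7 ≈ 0.28571)
√(w + 297*(s + 327)) = √(-82332 + 297*(2/7 + 327)) = √(-82332 + 297*(2291/7)) = √(-82332 + 680427/7) = √(104103/7) = 3*√80969/7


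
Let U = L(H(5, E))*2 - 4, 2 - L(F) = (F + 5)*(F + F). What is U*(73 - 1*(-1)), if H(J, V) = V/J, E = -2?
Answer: 13616/25 ≈ 544.64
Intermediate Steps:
L(F) = 2 - 2*F*(5 + F) (L(F) = 2 - (F + 5)*(F + F) = 2 - (5 + F)*2*F = 2 - 2*F*(5 + F))
U = 184/25 (U = (2 - (-20)/5 - 2*(-2/5)²)*2 - 4 = (2 - (-20)/5 - 2*(-2*⅕)²)*2 - 4 = (2 - 10*(-⅖) - 2*(-⅖)²)*2 - 4 = (2 + 4 - 2*4/25)*2 - 4 = (2 + 4 - 8/25)*2 - 4 = (142/25)*2 - 4 = 284/25 - 4 = 184/25 ≈ 7.3600)
U*(73 - 1*(-1)) = 184*(73 - 1*(-1))/25 = 184*(73 + 1)/25 = (184/25)*74 = 13616/25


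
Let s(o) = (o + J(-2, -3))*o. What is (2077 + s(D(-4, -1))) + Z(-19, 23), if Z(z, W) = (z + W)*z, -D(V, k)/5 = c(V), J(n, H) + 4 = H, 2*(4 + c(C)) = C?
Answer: 2691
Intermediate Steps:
c(C) = -4 + C/2
J(n, H) = -4 + H
D(V, k) = 20 - 5*V/2 (D(V, k) = -5*(-4 + V/2) = 20 - 5*V/2)
Z(z, W) = z*(W + z) (Z(z, W) = (W + z)*z = z*(W + z))
s(o) = o*(-7 + o) (s(o) = (o + (-4 - 3))*o = (o - 7)*o = (-7 + o)*o = o*(-7 + o))
(2077 + s(D(-4, -1))) + Z(-19, 23) = (2077 + (20 - 5/2*(-4))*(-7 + (20 - 5/2*(-4)))) - 19*(23 - 19) = (2077 + (20 + 10)*(-7 + (20 + 10))) - 19*4 = (2077 + 30*(-7 + 30)) - 76 = (2077 + 30*23) - 76 = (2077 + 690) - 76 = 2767 - 76 = 2691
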